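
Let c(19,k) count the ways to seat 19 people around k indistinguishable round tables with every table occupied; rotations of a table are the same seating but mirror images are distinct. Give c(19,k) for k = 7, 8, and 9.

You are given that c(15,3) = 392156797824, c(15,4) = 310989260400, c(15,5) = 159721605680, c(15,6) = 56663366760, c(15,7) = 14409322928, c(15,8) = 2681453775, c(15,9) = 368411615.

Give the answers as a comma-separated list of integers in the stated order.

row 16: T[16][4]=15·310989260400+392156797824=5056995703824  T[16][5]=15·159721605680+310989260400=2706813345600  T[16][6]=15·56663366760+159721605680=1009672107080  T[16][7]=15·14409322928+56663366760=272803210680  T[16][8]=15·2681453775+14409322928=54631129553  T[16][9]=15·368411615+2681453775=8207628000
row 17: T[17][5]=16·2706813345600+5056995703824=48366009233424  T[17][6]=16·1009672107080+2706813345600=18861567058880  T[17][7]=16·272803210680+1009672107080=5374523477960  T[17][8]=16·54631129553+272803210680=1146901283528  T[17][9]=16·8207628000+54631129553=185953177553
row 18: T[18][6]=17·18861567058880+48366009233424=369012649234384  T[18][7]=17·5374523477960+18861567058880=110228466184200  T[18][8]=17·1146901283528+5374523477960=24871845297936  T[18][9]=17·185953177553+1146901283528=4308105301929
row 19: T[19][7]=18·110228466184200+369012649234384=2353125040549984  T[19][8]=18·24871845297936+110228466184200=557921681547048  T[19][9]=18·4308105301929+24871845297936=102417740732658
Read c(19,7) = 2353125040549984, c(19,8) = 557921681547048, c(19,9) = 102417740732658.

2353125040549984, 557921681547048, 102417740732658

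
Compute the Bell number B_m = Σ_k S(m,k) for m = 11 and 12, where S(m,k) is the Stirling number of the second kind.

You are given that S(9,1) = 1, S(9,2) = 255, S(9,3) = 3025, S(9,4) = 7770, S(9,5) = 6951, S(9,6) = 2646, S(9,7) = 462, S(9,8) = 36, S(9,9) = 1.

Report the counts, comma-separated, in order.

678570, 4213597

r10: T_10,1=1×1+0=1; T_10,2=2×255+1=511; T_10,3=3×3025+255=9330; T_10,4=4×7770+3025=34105; T_10,5=5×6951+7770=42525; T_10,6=6×2646+6951=22827; T_10,7=7×462+2646=5880; T_10,8=8×36+462=750; T_10,9=9×1+36=45; T_10,10=10×0+1=1
r11: T_11,1=1×1+0=1; T_11,2=2×511+1=1023; T_11,3=3×9330+511=28501; T_11,4=4×34105+9330=145750; T_11,5=5×42525+34105=246730; T_11,6=6×22827+42525=179487; T_11,7=7×5880+22827=63987; T_11,8=8×750+5880=11880; T_11,9=9×45+750=1155; T_11,10=10×1+45=55; T_11,11=11×0+1=1
r12: T_12,1=1×1+0=1; T_12,2=2×1023+1=2047; T_12,3=3×28501+1023=86526; T_12,4=4×145750+28501=611501; T_12,5=5×246730+145750=1379400; T_12,6=6×179487+246730=1323652; T_12,7=7×63987+179487=627396; T_12,8=8×11880+63987=159027; T_12,9=9×1155+11880=22275; T_12,10=10×55+1155=1705; T_12,11=11×1+55=66; T_12,12=12×0+1=1
B_11 = ΣS(11,k) = 1+1023+28501+145750+246730+179487+63987+11880+1155+55+1 = 678570
B_12 = ΣS(12,k) = 1+2047+86526+611501+1379400+1323652+627396+159027+22275+1705+66+1 = 4213597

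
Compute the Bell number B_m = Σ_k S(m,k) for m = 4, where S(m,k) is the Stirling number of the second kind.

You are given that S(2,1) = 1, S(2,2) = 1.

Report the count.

15

r3: T_3,1=1×1+0=1; T_3,2=2×1+1=3; T_3,3=3×0+1=1
r4: T_4,1=1×1+0=1; T_4,2=2×3+1=7; T_4,3=3×1+3=6; T_4,4=4×0+1=1
B_4 = ΣS(4,k) = 1+7+6+1 = 15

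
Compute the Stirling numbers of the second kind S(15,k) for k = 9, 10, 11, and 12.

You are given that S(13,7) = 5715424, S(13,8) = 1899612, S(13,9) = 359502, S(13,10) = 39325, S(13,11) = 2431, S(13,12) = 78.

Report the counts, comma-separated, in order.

67128490, 12662650, 1479478, 106470

[14] T[14,8]:8*1899612+5715424=20912320 · T[14,9]:9*359502+1899612=5135130 · T[14,10]:10*39325+359502=752752 · T[14,11]:11*2431+39325=66066 · T[14,12]:12*78+2431=3367
[15] T[15,9]:9*5135130+20912320=67128490 · T[15,10]:10*752752+5135130=12662650 · T[15,11]:11*66066+752752=1479478 · T[15,12]:12*3367+66066=106470
Read S(15,9) = 67128490, S(15,10) = 12662650, S(15,11) = 1479478, S(15,12) = 106470.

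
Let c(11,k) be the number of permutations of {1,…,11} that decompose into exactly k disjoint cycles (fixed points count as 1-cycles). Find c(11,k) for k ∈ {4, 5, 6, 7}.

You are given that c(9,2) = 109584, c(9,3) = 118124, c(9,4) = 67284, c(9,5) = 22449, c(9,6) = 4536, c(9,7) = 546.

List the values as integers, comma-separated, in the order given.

8409500, 3416930, 902055, 157773

r10: T_10,3=9×118124+109584=1172700; T_10,4=9×67284+118124=723680; T_10,5=9×22449+67284=269325; T_10,6=9×4536+22449=63273; T_10,7=9×546+4536=9450
r11: T_11,4=10×723680+1172700=8409500; T_11,5=10×269325+723680=3416930; T_11,6=10×63273+269325=902055; T_11,7=10×9450+63273=157773
Read c(11,4) = 8409500, c(11,5) = 3416930, c(11,6) = 902055, c(11,7) = 157773.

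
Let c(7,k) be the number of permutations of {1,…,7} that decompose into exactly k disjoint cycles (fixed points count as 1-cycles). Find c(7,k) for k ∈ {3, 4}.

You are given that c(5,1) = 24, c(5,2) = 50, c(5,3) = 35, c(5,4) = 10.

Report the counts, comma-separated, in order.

1624, 735

row 6: T[6][2]=5·50+24=274  T[6][3]=5·35+50=225  T[6][4]=5·10+35=85
row 7: T[7][3]=6·225+274=1624  T[7][4]=6·85+225=735
Read c(7,3) = 1624, c(7,4) = 735.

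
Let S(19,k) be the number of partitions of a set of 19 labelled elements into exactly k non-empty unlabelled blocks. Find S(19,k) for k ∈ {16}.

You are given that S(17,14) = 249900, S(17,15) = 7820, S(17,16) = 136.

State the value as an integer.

527136

row 18: T[18][15]=15·7820+249900=367200  T[18][16]=16·136+7820=9996
row 19: T[19][16]=16·9996+367200=527136
Read S(19,16) = 527136.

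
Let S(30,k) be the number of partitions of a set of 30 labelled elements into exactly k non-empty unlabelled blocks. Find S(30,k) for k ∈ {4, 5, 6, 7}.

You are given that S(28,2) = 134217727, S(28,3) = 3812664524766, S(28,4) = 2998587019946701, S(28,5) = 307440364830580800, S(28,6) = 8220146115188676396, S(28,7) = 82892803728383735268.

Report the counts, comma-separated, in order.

48004081105038305, 7713000216608565075, 299310102746948685757, 4168916722553086402080

row 29: T[29][3]=3·3812664524766+134217727=11438127792025  T[29][4]=4·2998587019946701+3812664524766=11998160744311570  T[29][5]=5·307440364830580800+2998587019946701=1540200411172850701  T[29][6]=6·8220146115188676396+307440364830580800=49628317055962639176  T[29][7]=7·82892803728383735268+8220146115188676396=588469772213874823272
row 30: T[30][4]=4·11998160744311570+11438127792025=48004081105038305  T[30][5]=5·1540200411172850701+11998160744311570=7713000216608565075  T[30][6]=6·49628317055962639176+1540200411172850701=299310102746948685757  T[30][7]=7·588469772213874823272+49628317055962639176=4168916722553086402080
Read S(30,4) = 48004081105038305, S(30,5) = 7713000216608565075, S(30,6) = 299310102746948685757, S(30,7) = 4168916722553086402080.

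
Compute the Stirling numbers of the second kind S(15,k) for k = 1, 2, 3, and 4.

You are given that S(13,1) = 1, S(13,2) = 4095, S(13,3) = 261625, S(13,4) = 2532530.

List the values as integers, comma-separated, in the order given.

1, 16383, 2375101, 42355950

row 14: T[14][1]=1·1+0=1  T[14][2]=2·4095+1=8191  T[14][3]=3·261625+4095=788970  T[14][4]=4·2532530+261625=10391745
row 15: T[15][1]=1·1+0=1  T[15][2]=2·8191+1=16383  T[15][3]=3·788970+8191=2375101  T[15][4]=4·10391745+788970=42355950
Read S(15,1) = 1, S(15,2) = 16383, S(15,3) = 2375101, S(15,4) = 42355950.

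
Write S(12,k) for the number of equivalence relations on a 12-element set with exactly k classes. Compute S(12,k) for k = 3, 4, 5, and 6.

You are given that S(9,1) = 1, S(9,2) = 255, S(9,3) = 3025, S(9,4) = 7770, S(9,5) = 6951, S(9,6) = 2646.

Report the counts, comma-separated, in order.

86526, 611501, 1379400, 1323652

row 10: T[10][1]=1·1+0=1  T[10][2]=2·255+1=511  T[10][3]=3·3025+255=9330  T[10][4]=4·7770+3025=34105  T[10][5]=5·6951+7770=42525  T[10][6]=6·2646+6951=22827
row 11: T[11][2]=2·511+1=1023  T[11][3]=3·9330+511=28501  T[11][4]=4·34105+9330=145750  T[11][5]=5·42525+34105=246730  T[11][6]=6·22827+42525=179487
row 12: T[12][3]=3·28501+1023=86526  T[12][4]=4·145750+28501=611501  T[12][5]=5·246730+145750=1379400  T[12][6]=6·179487+246730=1323652
Read S(12,3) = 86526, S(12,4) = 611501, S(12,5) = 1379400, S(12,6) = 1323652.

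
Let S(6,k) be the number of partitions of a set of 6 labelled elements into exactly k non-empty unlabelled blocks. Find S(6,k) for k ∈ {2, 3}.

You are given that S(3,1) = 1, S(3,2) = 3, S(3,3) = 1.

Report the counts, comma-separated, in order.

row 4: T[4][1]=1·1+0=1  T[4][2]=2·3+1=7  T[4][3]=3·1+3=6
row 5: T[5][1]=1·1+0=1  T[5][2]=2·7+1=15  T[5][3]=3·6+7=25
row 6: T[6][2]=2·15+1=31  T[6][3]=3·25+15=90
Read S(6,2) = 31, S(6,3) = 90.

31, 90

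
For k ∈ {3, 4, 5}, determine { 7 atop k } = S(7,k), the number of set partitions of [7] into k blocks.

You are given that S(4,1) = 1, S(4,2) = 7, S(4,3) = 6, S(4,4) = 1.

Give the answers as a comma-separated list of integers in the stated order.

301, 350, 140

row 5: T[5][1]=1·1+0=1  T[5][2]=2·7+1=15  T[5][3]=3·6+7=25  T[5][4]=4·1+6=10  T[5][5]=5·0+1=1
row 6: T[6][2]=2·15+1=31  T[6][3]=3·25+15=90  T[6][4]=4·10+25=65  T[6][5]=5·1+10=15
row 7: T[7][3]=3·90+31=301  T[7][4]=4·65+90=350  T[7][5]=5·15+65=140
Read S(7,3) = 301, S(7,4) = 350, S(7,5) = 140.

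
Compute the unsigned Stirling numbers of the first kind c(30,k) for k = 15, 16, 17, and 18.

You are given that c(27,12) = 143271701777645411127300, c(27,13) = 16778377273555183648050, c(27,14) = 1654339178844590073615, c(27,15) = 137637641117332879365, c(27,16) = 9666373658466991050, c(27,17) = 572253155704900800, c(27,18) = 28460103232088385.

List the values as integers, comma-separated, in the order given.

r28: T_28,13=27×16778377273555183648050+143271701777645411127300=596287888163635369624650; T_28,14=27×1654339178844590073615+16778377273555183648050=61445535102359115635655; T_28,15=27×137637641117332879365+1654339178844590073615=5370555489012577816470; T_28,16=27×9666373658466991050+137637641117332879365=398629729895941637715; T_28,17=27×572253155704900800+9666373658466991050=25117208862499312650; T_28,18=27×28460103232088385+572253155704900800=1340675942971287195
r29: T_29,14=28×61445535102359115635655+596287888163635369624650=2316762871029690607422990; T_29,15=28×5370555489012577816470+61445535102359115635655=211821088794711294496815; T_29,16=28×398629729895941637715+5370555489012577816470=16532187926098943672490; T_29,17=28×25117208862499312650+398629729895941637715=1101911578045922391915; T_29,18=28×1340675942971287195+25117208862499312650=62656135265695354110
r30: T_30,15=29×211821088794711294496815+2316762871029690607422990=8459574446076318147830625; T_30,16=29×16532187926098943672490+211821088794711294496815=691254538651580660999025; T_30,17=29×1101911578045922391915+16532187926098943672490=48487623689430693038025; T_30,18=29×62656135265695354110+1101911578045922391915=2918939500751087661105
Read c(30,15) = 8459574446076318147830625, c(30,16) = 691254538651580660999025, c(30,17) = 48487623689430693038025, c(30,18) = 2918939500751087661105.

8459574446076318147830625, 691254538651580660999025, 48487623689430693038025, 2918939500751087661105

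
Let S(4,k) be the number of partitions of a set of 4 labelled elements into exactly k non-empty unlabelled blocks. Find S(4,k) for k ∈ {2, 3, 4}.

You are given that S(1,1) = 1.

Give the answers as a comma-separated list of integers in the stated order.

7, 6, 1

r2: T_2,1=1×1+0=1; T_2,2=2×0+1=1
r3: T_3,1=1×1+0=1; T_3,2=2×1+1=3; T_3,3=3×0+1=1
r4: T_4,2=2×3+1=7; T_4,3=3×1+3=6; T_4,4=4×0+1=1
Read S(4,2) = 7, S(4,3) = 6, S(4,4) = 1.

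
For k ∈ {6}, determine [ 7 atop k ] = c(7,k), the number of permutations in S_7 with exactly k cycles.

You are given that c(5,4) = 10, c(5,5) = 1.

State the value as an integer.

r6: T_6,5=5×1+10=15; T_6,6=5×0+1=1
r7: T_7,6=6×1+15=21
Read c(7,6) = 21.

21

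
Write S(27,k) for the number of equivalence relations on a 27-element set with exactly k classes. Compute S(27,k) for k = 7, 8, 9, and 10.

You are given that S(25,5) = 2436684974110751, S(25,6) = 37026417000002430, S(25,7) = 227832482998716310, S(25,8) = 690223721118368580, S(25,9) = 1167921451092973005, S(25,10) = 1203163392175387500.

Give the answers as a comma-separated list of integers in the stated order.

11647571772911241531, 47628831813556336200, 106563273280541795575, 143197070509423605675

[26] T[26,6]:6*37026417000002430+2436684974110751=224595186974125331 · T[26,7]:7*227832482998716310+37026417000002430=1631853797991016600 · T[26,8]:8*690223721118368580+227832482998716310=5749622251945664950 · T[26,9]:9*1167921451092973005+690223721118368580=11201516780955125625 · T[26,10]:10*1203163392175387500+1167921451092973005=13199555372846848005
[27] T[27,7]:7*1631853797991016600+224595186974125331=11647571772911241531 · T[27,8]:8*5749622251945664950+1631853797991016600=47628831813556336200 · T[27,9]:9*11201516780955125625+5749622251945664950=106563273280541795575 · T[27,10]:10*13199555372846848005+11201516780955125625=143197070509423605675
Read S(27,7) = 11647571772911241531, S(27,8) = 47628831813556336200, S(27,9) = 106563273280541795575, S(27,10) = 143197070509423605675.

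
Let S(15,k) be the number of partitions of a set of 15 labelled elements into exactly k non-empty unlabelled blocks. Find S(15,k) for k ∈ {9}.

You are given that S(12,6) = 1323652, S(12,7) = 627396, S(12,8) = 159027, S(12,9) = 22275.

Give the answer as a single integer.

r13: T_13,7=7×627396+1323652=5715424; T_13,8=8×159027+627396=1899612; T_13,9=9×22275+159027=359502
r14: T_14,8=8×1899612+5715424=20912320; T_14,9=9×359502+1899612=5135130
r15: T_15,9=9×5135130+20912320=67128490
Read S(15,9) = 67128490.

67128490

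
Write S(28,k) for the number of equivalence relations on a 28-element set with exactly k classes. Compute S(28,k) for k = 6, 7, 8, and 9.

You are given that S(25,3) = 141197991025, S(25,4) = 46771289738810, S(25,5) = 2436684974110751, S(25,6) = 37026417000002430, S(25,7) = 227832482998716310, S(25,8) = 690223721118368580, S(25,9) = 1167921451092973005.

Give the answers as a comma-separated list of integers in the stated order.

8220146115188676396, 82892803728383735268, 392678226281361931131, 1006698291338432496375

r26: T_26,4=4×46771289738810+141197991025=187226356946265; T_26,5=5×2436684974110751+46771289738810=12230196160292565; T_26,6=6×37026417000002430+2436684974110751=224595186974125331; T_26,7=7×227832482998716310+37026417000002430=1631853797991016600; T_26,8=8×690223721118368580+227832482998716310=5749622251945664950; T_26,9=9×1167921451092973005+690223721118368580=11201516780955125625
r27: T_27,5=5×12230196160292565+187226356946265=61338207158409090; T_27,6=6×224595186974125331+12230196160292565=1359801318005044551; T_27,7=7×1631853797991016600+224595186974125331=11647571772911241531; T_27,8=8×5749622251945664950+1631853797991016600=47628831813556336200; T_27,9=9×11201516780955125625+5749622251945664950=106563273280541795575
r28: T_28,6=6×1359801318005044551+61338207158409090=8220146115188676396; T_28,7=7×11647571772911241531+1359801318005044551=82892803728383735268; T_28,8=8×47628831813556336200+11647571772911241531=392678226281361931131; T_28,9=9×106563273280541795575+47628831813556336200=1006698291338432496375
Read S(28,6) = 8220146115188676396, S(28,7) = 82892803728383735268, S(28,8) = 392678226281361931131, S(28,9) = 1006698291338432496375.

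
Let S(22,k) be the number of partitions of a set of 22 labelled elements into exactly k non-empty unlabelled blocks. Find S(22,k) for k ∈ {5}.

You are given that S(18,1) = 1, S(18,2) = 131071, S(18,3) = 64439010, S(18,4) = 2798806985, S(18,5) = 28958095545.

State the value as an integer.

19137821912055

row 19: T[19][2]=2·131071+1=262143  T[19][3]=3·64439010+131071=193448101  T[19][4]=4·2798806985+64439010=11259666950  T[19][5]=5·28958095545+2798806985=147589284710
row 20: T[20][3]=3·193448101+262143=580606446  T[20][4]=4·11259666950+193448101=45232115901  T[20][5]=5·147589284710+11259666950=749206090500
row 21: T[21][4]=4·45232115901+580606446=181509070050  T[21][5]=5·749206090500+45232115901=3791262568401
row 22: T[22][5]=5·3791262568401+181509070050=19137821912055
Read S(22,5) = 19137821912055.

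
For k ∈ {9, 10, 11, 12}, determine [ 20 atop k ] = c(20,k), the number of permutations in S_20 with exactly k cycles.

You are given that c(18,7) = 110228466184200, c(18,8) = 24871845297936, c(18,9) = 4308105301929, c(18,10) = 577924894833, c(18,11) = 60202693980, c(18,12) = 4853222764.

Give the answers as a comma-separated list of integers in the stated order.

2503858755467550, 381922055502195, 46280647751910, 4465226757381

[19] T[19,8]:18*24871845297936+110228466184200=557921681547048 · T[19,9]:18*4308105301929+24871845297936=102417740732658 · T[19,10]:18*577924894833+4308105301929=14710753408923 · T[19,11]:18*60202693980+577924894833=1661573386473 · T[19,12]:18*4853222764+60202693980=147560703732
[20] T[20,9]:19*102417740732658+557921681547048=2503858755467550 · T[20,10]:19*14710753408923+102417740732658=381922055502195 · T[20,11]:19*1661573386473+14710753408923=46280647751910 · T[20,12]:19*147560703732+1661573386473=4465226757381
Read c(20,9) = 2503858755467550, c(20,10) = 381922055502195, c(20,11) = 46280647751910, c(20,12) = 4465226757381.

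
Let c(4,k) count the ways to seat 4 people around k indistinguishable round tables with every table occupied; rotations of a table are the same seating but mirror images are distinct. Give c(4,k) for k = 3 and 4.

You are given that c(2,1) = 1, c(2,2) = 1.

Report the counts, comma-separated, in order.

6, 1

@3  (3,2):1·2+1→3, (3,3):0·2+1→1
@4  (4,3):1·3+3→6, (4,4):0·3+1→1
Read c(4,3) = 6, c(4,4) = 1.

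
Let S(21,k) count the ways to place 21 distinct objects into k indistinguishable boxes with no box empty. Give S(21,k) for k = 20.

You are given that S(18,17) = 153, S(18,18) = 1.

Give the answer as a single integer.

210

@19  (19,18):1·18+153→171, (19,19):0·19+1→1
@20  (20,19):1·19+171→190, (20,20):0·20+1→1
@21  (21,20):1·20+190→210
Read S(21,20) = 210.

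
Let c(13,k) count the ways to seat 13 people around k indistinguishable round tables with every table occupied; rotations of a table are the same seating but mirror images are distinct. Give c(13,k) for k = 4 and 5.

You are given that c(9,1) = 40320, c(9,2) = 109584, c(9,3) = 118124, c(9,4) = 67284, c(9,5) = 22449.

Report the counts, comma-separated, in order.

1414014888, 657206836

i=10: T(10,1)=0+9·40320=362880 | T(10,2)=40320+9·109584=1026576 | T(10,3)=109584+9·118124=1172700 | T(10,4)=118124+9·67284=723680 | T(10,5)=67284+9·22449=269325
i=11: T(11,2)=362880+10·1026576=10628640 | T(11,3)=1026576+10·1172700=12753576 | T(11,4)=1172700+10·723680=8409500 | T(11,5)=723680+10·269325=3416930
i=12: T(12,3)=10628640+11·12753576=150917976 | T(12,4)=12753576+11·8409500=105258076 | T(12,5)=8409500+11·3416930=45995730
i=13: T(13,4)=150917976+12·105258076=1414014888 | T(13,5)=105258076+12·45995730=657206836
Read c(13,4) = 1414014888, c(13,5) = 657206836.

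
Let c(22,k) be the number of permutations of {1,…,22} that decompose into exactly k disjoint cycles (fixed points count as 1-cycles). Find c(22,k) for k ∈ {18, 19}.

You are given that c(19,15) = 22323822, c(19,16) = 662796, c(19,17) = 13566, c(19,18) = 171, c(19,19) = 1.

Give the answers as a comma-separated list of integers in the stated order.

79721796, 1689765

row 20: T[20][16]=19·662796+22323822=34916946  T[20][17]=19·13566+662796=920550  T[20][18]=19·171+13566=16815  T[20][19]=19·1+171=190
row 21: T[21][17]=20·920550+34916946=53327946  T[21][18]=20·16815+920550=1256850  T[21][19]=20·190+16815=20615
row 22: T[22][18]=21·1256850+53327946=79721796  T[22][19]=21·20615+1256850=1689765
Read c(22,18) = 79721796, c(22,19) = 1689765.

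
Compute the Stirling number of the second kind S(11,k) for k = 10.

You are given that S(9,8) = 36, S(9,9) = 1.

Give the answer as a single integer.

[10] T[10,9]:9*1+36=45 · T[10,10]:10*0+1=1
[11] T[11,10]:10*1+45=55
Read S(11,10) = 55.

55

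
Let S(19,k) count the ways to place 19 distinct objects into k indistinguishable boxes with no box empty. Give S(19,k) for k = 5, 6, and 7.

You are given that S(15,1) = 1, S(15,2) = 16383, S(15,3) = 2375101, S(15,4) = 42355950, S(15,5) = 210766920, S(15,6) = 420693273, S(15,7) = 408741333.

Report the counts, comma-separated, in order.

row 16: T[16][2]=2·16383+1=32767  T[16][3]=3·2375101+16383=7141686  T[16][4]=4·42355950+2375101=171798901  T[16][5]=5·210766920+42355950=1096190550  T[16][6]=6·420693273+210766920=2734926558  T[16][7]=7·408741333+420693273=3281882604
row 17: T[17][3]=3·7141686+32767=21457825  T[17][4]=4·171798901+7141686=694337290  T[17][5]=5·1096190550+171798901=5652751651  T[17][6]=6·2734926558+1096190550=17505749898  T[17][7]=7·3281882604+2734926558=25708104786
row 18: T[18][4]=4·694337290+21457825=2798806985  T[18][5]=5·5652751651+694337290=28958095545  T[18][6]=6·17505749898+5652751651=110687251039  T[18][7]=7·25708104786+17505749898=197462483400
row 19: T[19][5]=5·28958095545+2798806985=147589284710  T[19][6]=6·110687251039+28958095545=693081601779  T[19][7]=7·197462483400+110687251039=1492924634839
Read S(19,5) = 147589284710, S(19,6) = 693081601779, S(19,7) = 1492924634839.

147589284710, 693081601779, 1492924634839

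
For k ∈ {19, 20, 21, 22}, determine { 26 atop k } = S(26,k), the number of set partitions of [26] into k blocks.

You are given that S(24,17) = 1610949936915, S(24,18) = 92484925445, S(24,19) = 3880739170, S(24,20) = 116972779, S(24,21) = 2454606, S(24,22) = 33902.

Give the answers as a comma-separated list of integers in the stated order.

6433839018750, 290622864675, 9759104355, 238929405

@25  (25,18):92484925445·18+1610949936915→3275678594925, (25,19):3880739170·19+92484925445→166218969675, (25,20):116972779·20+3880739170→6220194750, (25,21):2454606·21+116972779→168519505, (25,22):33902·22+2454606→3200450
@26  (26,19):166218969675·19+3275678594925→6433839018750, (26,20):6220194750·20+166218969675→290622864675, (26,21):168519505·21+6220194750→9759104355, (26,22):3200450·22+168519505→238929405
Read S(26,19) = 6433839018750, S(26,20) = 290622864675, S(26,21) = 9759104355, S(26,22) = 238929405.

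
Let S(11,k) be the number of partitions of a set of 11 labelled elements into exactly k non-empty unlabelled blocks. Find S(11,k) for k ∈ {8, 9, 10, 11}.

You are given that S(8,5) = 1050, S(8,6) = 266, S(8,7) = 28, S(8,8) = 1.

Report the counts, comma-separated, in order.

r9: T_9,6=6×266+1050=2646; T_9,7=7×28+266=462; T_9,8=8×1+28=36; T_9,9=9×0+1=1
r10: T_10,7=7×462+2646=5880; T_10,8=8×36+462=750; T_10,9=9×1+36=45; T_10,10=10×0+1=1
r11: T_11,8=8×750+5880=11880; T_11,9=9×45+750=1155; T_11,10=10×1+45=55; T_11,11=11×0+1=1
Read S(11,8) = 11880, S(11,9) = 1155, S(11,10) = 55, S(11,11) = 1.

11880, 1155, 55, 1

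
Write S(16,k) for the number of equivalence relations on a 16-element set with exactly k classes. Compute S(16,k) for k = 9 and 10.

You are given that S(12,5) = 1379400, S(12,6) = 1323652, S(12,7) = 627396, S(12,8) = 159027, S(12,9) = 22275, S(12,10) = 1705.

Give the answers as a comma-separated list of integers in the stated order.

@13  (13,6):1323652·6+1379400→9321312, (13,7):627396·7+1323652→5715424, (13,8):159027·8+627396→1899612, (13,9):22275·9+159027→359502, (13,10):1705·10+22275→39325
@14  (14,7):5715424·7+9321312→49329280, (14,8):1899612·8+5715424→20912320, (14,9):359502·9+1899612→5135130, (14,10):39325·10+359502→752752
@15  (15,8):20912320·8+49329280→216627840, (15,9):5135130·9+20912320→67128490, (15,10):752752·10+5135130→12662650
@16  (16,9):67128490·9+216627840→820784250, (16,10):12662650·10+67128490→193754990
Read S(16,9) = 820784250, S(16,10) = 193754990.

820784250, 193754990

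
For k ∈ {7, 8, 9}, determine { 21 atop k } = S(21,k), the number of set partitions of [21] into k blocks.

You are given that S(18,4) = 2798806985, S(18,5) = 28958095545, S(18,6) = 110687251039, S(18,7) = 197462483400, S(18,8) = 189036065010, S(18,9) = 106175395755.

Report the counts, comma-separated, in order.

82310957214948, 132511015347084, 123272476465204

r19: T_19,5=5×28958095545+2798806985=147589284710; T_19,6=6×110687251039+28958095545=693081601779; T_19,7=7×197462483400+110687251039=1492924634839; T_19,8=8×189036065010+197462483400=1709751003480; T_19,9=9×106175395755+189036065010=1144614626805
r20: T_20,6=6×693081601779+147589284710=4306078895384; T_20,7=7×1492924634839+693081601779=11143554045652; T_20,8=8×1709751003480+1492924634839=15170932662679; T_20,9=9×1144614626805+1709751003480=12011282644725
r21: T_21,7=7×11143554045652+4306078895384=82310957214948; T_21,8=8×15170932662679+11143554045652=132511015347084; T_21,9=9×12011282644725+15170932662679=123272476465204
Read S(21,7) = 82310957214948, S(21,8) = 132511015347084, S(21,9) = 123272476465204.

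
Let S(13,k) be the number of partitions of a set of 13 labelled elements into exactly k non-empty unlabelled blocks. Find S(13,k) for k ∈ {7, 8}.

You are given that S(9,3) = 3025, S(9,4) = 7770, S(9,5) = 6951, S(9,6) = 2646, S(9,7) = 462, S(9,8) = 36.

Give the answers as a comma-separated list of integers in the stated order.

r10: T_10,4=4×7770+3025=34105; T_10,5=5×6951+7770=42525; T_10,6=6×2646+6951=22827; T_10,7=7×462+2646=5880; T_10,8=8×36+462=750
r11: T_11,5=5×42525+34105=246730; T_11,6=6×22827+42525=179487; T_11,7=7×5880+22827=63987; T_11,8=8×750+5880=11880
r12: T_12,6=6×179487+246730=1323652; T_12,7=7×63987+179487=627396; T_12,8=8×11880+63987=159027
r13: T_13,7=7×627396+1323652=5715424; T_13,8=8×159027+627396=1899612
Read S(13,7) = 5715424, S(13,8) = 1899612.

5715424, 1899612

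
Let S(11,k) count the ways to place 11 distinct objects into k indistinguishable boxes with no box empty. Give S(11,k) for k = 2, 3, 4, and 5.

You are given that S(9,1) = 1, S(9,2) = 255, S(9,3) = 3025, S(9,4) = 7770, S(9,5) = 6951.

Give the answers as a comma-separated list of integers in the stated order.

[10] T[10,1]:1*1+0=1 · T[10,2]:2*255+1=511 · T[10,3]:3*3025+255=9330 · T[10,4]:4*7770+3025=34105 · T[10,5]:5*6951+7770=42525
[11] T[11,2]:2*511+1=1023 · T[11,3]:3*9330+511=28501 · T[11,4]:4*34105+9330=145750 · T[11,5]:5*42525+34105=246730
Read S(11,2) = 1023, S(11,3) = 28501, S(11,4) = 145750, S(11,5) = 246730.

1023, 28501, 145750, 246730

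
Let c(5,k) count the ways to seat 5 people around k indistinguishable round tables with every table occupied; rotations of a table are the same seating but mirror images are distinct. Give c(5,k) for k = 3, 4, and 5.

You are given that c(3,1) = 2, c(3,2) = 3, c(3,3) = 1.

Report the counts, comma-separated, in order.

@4  (4,2):3·3+2→11, (4,3):1·3+3→6, (4,4):0·3+1→1
@5  (5,3):6·4+11→35, (5,4):1·4+6→10, (5,5):0·4+1→1
Read c(5,3) = 35, c(5,4) = 10, c(5,5) = 1.

35, 10, 1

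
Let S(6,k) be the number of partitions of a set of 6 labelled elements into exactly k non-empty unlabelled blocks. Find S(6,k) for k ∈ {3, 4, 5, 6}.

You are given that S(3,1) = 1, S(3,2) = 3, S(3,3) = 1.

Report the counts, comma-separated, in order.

i=4: T(4,1)=0+1·1=1 | T(4,2)=1+2·3=7 | T(4,3)=3+3·1=6 | T(4,4)=1+4·0=1
i=5: T(5,2)=1+2·7=15 | T(5,3)=7+3·6=25 | T(5,4)=6+4·1=10 | T(5,5)=1+5·0=1
i=6: T(6,3)=15+3·25=90 | T(6,4)=25+4·10=65 | T(6,5)=10+5·1=15 | T(6,6)=1+6·0=1
Read S(6,3) = 90, S(6,4) = 65, S(6,5) = 15, S(6,6) = 1.

90, 65, 15, 1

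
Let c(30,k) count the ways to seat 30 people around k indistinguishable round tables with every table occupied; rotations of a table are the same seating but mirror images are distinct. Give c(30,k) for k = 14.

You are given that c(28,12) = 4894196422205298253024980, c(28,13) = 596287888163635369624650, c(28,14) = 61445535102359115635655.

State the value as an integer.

row 29: T[29][13]=28·596287888163635369624650+4894196422205298253024980=21590257290787088602515180  T[29][14]=28·61445535102359115635655+596287888163635369624650=2316762871029690607422990
row 30: T[30][14]=29·2316762871029690607422990+21590257290787088602515180=88776380550648116217781890
Read c(30,14) = 88776380550648116217781890.

88776380550648116217781890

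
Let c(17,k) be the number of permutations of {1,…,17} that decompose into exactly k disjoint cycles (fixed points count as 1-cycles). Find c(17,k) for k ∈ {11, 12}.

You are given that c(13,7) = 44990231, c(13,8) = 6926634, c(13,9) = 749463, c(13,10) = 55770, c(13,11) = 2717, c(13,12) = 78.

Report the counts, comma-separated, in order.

2185031420, 156952432

row 14: T[14][8]=13·6926634+44990231=135036473  T[14][9]=13·749463+6926634=16669653  T[14][10]=13·55770+749463=1474473  T[14][11]=13·2717+55770=91091  T[14][12]=13·78+2717=3731
row 15: T[15][9]=14·16669653+135036473=368411615  T[15][10]=14·1474473+16669653=37312275  T[15][11]=14·91091+1474473=2749747  T[15][12]=14·3731+91091=143325
row 16: T[16][10]=15·37312275+368411615=928095740  T[16][11]=15·2749747+37312275=78558480  T[16][12]=15·143325+2749747=4899622
row 17: T[17][11]=16·78558480+928095740=2185031420  T[17][12]=16·4899622+78558480=156952432
Read c(17,11) = 2185031420, c(17,12) = 156952432.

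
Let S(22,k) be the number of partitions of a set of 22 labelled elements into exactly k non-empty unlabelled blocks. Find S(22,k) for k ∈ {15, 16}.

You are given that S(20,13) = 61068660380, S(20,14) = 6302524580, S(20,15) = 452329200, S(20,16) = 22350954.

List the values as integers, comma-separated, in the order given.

345615943200, 26046574004

[21] T[21,14]:14*6302524580+61068660380=149304004500 · T[21,15]:15*452329200+6302524580=13087462580 · T[21,16]:16*22350954+452329200=809944464
[22] T[22,15]:15*13087462580+149304004500=345615943200 · T[22,16]:16*809944464+13087462580=26046574004
Read S(22,15) = 345615943200, S(22,16) = 26046574004.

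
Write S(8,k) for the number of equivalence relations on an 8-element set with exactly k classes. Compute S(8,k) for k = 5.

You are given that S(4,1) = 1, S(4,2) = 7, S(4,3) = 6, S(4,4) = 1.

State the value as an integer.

row 5: T[5][2]=2·7+1=15  T[5][3]=3·6+7=25  T[5][4]=4·1+6=10  T[5][5]=5·0+1=1
row 6: T[6][3]=3·25+15=90  T[6][4]=4·10+25=65  T[6][5]=5·1+10=15
row 7: T[7][4]=4·65+90=350  T[7][5]=5·15+65=140
row 8: T[8][5]=5·140+350=1050
Read S(8,5) = 1050.

1050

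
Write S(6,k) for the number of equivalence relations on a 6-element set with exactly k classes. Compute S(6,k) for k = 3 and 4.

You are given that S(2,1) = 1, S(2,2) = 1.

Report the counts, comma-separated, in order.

90, 65

i=3: T(3,1)=0+1·1=1 | T(3,2)=1+2·1=3 | T(3,3)=1+3·0=1
i=4: T(4,1)=0+1·1=1 | T(4,2)=1+2·3=7 | T(4,3)=3+3·1=6 | T(4,4)=1+4·0=1
i=5: T(5,2)=1+2·7=15 | T(5,3)=7+3·6=25 | T(5,4)=6+4·1=10
i=6: T(6,3)=15+3·25=90 | T(6,4)=25+4·10=65
Read S(6,3) = 90, S(6,4) = 65.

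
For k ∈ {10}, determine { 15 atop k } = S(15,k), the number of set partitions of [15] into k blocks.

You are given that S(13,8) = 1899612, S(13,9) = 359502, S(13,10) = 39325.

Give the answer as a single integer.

[14] T[14,9]:9*359502+1899612=5135130 · T[14,10]:10*39325+359502=752752
[15] T[15,10]:10*752752+5135130=12662650
Read S(15,10) = 12662650.

12662650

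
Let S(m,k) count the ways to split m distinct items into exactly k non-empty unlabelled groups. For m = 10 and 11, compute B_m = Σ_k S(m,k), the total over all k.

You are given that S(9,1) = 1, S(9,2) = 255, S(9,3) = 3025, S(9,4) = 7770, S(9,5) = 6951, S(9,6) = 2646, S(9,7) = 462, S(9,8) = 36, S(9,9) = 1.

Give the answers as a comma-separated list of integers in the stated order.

@10  (10,1):1·1+0→1, (10,2):255·2+1→511, (10,3):3025·3+255→9330, (10,4):7770·4+3025→34105, (10,5):6951·5+7770→42525, (10,6):2646·6+6951→22827, (10,7):462·7+2646→5880, (10,8):36·8+462→750, (10,9):1·9+36→45, (10,10):0·10+1→1
@11  (11,1):1·1+0→1, (11,2):511·2+1→1023, (11,3):9330·3+511→28501, (11,4):34105·4+9330→145750, (11,5):42525·5+34105→246730, (11,6):22827·6+42525→179487, (11,7):5880·7+22827→63987, (11,8):750·8+5880→11880, (11,9):45·9+750→1155, (11,10):1·10+45→55, (11,11):0·11+1→1
B_10 = ΣS(10,k) = 1+511+9330+34105+42525+22827+5880+750+45+1 = 115975
B_11 = ΣS(11,k) = 1+1023+28501+145750+246730+179487+63987+11880+1155+55+1 = 678570

115975, 678570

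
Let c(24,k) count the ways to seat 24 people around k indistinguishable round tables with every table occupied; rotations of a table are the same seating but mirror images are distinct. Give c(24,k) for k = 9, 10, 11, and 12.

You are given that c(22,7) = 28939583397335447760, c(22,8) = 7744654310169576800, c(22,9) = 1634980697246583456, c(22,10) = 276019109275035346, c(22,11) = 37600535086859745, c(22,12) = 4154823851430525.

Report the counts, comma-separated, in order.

1204749260161737632496, 220984454979433717396, 33081711368574204996, 4070384057007569521

r23: T_23,8=22×7744654310169576800+28939583397335447760=199321978221066137360; T_23,9=22×1634980697246583456+7744654310169576800=43714229649594412832; T_23,10=22×276019109275035346+1634980697246583456=7707401101297361068; T_23,11=22×37600535086859745+276019109275035346=1103230881185949736; T_23,12=22×4154823851430525+37600535086859745=129006659818331295
r24: T_24,9=23×43714229649594412832+199321978221066137360=1204749260161737632496; T_24,10=23×7707401101297361068+43714229649594412832=220984454979433717396; T_24,11=23×1103230881185949736+7707401101297361068=33081711368574204996; T_24,12=23×129006659818331295+1103230881185949736=4070384057007569521
Read c(24,9) = 1204749260161737632496, c(24,10) = 220984454979433717396, c(24,11) = 33081711368574204996, c(24,12) = 4070384057007569521.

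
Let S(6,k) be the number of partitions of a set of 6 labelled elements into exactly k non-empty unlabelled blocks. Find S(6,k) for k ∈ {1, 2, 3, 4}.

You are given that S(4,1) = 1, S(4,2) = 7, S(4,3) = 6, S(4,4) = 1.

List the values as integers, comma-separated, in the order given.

1, 31, 90, 65

r5: T_5,1=1×1+0=1; T_5,2=2×7+1=15; T_5,3=3×6+7=25; T_5,4=4×1+6=10
r6: T_6,1=1×1+0=1; T_6,2=2×15+1=31; T_6,3=3×25+15=90; T_6,4=4×10+25=65
Read S(6,1) = 1, S(6,2) = 31, S(6,3) = 90, S(6,4) = 65.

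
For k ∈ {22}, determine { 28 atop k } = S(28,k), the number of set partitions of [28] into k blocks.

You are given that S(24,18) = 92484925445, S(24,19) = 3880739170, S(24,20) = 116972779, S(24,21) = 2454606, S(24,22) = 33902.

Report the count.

i=25: T(25,19)=92484925445+19·3880739170=166218969675 | T(25,20)=3880739170+20·116972779=6220194750 | T(25,21)=116972779+21·2454606=168519505 | T(25,22)=2454606+22·33902=3200450
i=26: T(26,20)=166218969675+20·6220194750=290622864675 | T(26,21)=6220194750+21·168519505=9759104355 | T(26,22)=168519505+22·3200450=238929405
i=27: T(27,21)=290622864675+21·9759104355=495564056130 | T(27,22)=9759104355+22·238929405=15015551265
i=28: T(28,22)=495564056130+22·15015551265=825906183960
Read S(28,22) = 825906183960.

825906183960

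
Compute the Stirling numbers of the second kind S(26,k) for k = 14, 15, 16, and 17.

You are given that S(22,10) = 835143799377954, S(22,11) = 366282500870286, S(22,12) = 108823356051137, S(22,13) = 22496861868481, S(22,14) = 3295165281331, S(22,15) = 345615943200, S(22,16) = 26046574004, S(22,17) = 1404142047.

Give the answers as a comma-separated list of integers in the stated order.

477898618396288260, 90449030191104000, 12725877242482560, 1343731795378830

@23  (23,11):366282500870286·11+835143799377954→4864251308951100, (23,12):108823356051137·12+366282500870286→1672162773483930, (23,13):22496861868481·13+108823356051137→401282560341390, (23,14):3295165281331·14+22496861868481→68629175807115, (23,15):345615943200·15+3295165281331→8479404429331, (23,16):26046574004·16+345615943200→762361127264, (23,17):1404142047·17+26046574004→49916988803
@24  (24,12):1672162773483930·12+4864251308951100→24930204590758260, (24,13):401282560341390·13+1672162773483930→6888836057922000, (24,14):68629175807115·14+401282560341390→1362091021641000, (24,15):8479404429331·15+68629175807115→195820242247080, (24,16):762361127264·16+8479404429331→20677182465555, (24,17):49916988803·17+762361127264→1610949936915
@25  (25,13):6888836057922000·13+24930204590758260→114485073343744260, (25,14):1362091021641000·14+6888836057922000→25958110360896000, (25,15):195820242247080·15+1362091021641000→4299394655347200, (25,16):20677182465555·16+195820242247080→526655161695960, (25,17):1610949936915·17+20677182465555→48063331393110
@26  (26,14):25958110360896000·14+114485073343744260→477898618396288260, (26,15):4299394655347200·15+25958110360896000→90449030191104000, (26,16):526655161695960·16+4299394655347200→12725877242482560, (26,17):48063331393110·17+526655161695960→1343731795378830
Read S(26,14) = 477898618396288260, S(26,15) = 90449030191104000, S(26,16) = 12725877242482560, S(26,17) = 1343731795378830.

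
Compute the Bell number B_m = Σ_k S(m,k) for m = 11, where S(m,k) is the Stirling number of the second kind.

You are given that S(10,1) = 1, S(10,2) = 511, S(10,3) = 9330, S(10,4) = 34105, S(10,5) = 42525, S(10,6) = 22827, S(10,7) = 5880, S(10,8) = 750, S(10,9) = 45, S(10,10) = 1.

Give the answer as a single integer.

678570

[11] T[11,1]:1*1+0=1 · T[11,2]:2*511+1=1023 · T[11,3]:3*9330+511=28501 · T[11,4]:4*34105+9330=145750 · T[11,5]:5*42525+34105=246730 · T[11,6]:6*22827+42525=179487 · T[11,7]:7*5880+22827=63987 · T[11,8]:8*750+5880=11880 · T[11,9]:9*45+750=1155 · T[11,10]:10*1+45=55 · T[11,11]:11*0+1=1
B_11 = ΣS(11,k) = 1+1023+28501+145750+246730+179487+63987+11880+1155+55+1 = 678570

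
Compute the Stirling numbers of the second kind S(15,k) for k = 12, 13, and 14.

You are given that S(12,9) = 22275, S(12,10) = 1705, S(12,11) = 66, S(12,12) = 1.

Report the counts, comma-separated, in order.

106470, 4550, 105

@13  (13,10):1705·10+22275→39325, (13,11):66·11+1705→2431, (13,12):1·12+66→78, (13,13):0·13+1→1
@14  (14,11):2431·11+39325→66066, (14,12):78·12+2431→3367, (14,13):1·13+78→91, (14,14):0·14+1→1
@15  (15,12):3367·12+66066→106470, (15,13):91·13+3367→4550, (15,14):1·14+91→105
Read S(15,12) = 106470, S(15,13) = 4550, S(15,14) = 105.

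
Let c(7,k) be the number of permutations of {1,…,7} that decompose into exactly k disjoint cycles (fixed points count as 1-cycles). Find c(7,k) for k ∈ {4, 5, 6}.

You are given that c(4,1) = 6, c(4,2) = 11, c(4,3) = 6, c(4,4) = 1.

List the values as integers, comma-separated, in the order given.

735, 175, 21

i=5: T(5,2)=6+4·11=50 | T(5,3)=11+4·6=35 | T(5,4)=6+4·1=10 | T(5,5)=1+4·0=1
i=6: T(6,3)=50+5·35=225 | T(6,4)=35+5·10=85 | T(6,5)=10+5·1=15 | T(6,6)=1+5·0=1
i=7: T(7,4)=225+6·85=735 | T(7,5)=85+6·15=175 | T(7,6)=15+6·1=21
Read c(7,4) = 735, c(7,5) = 175, c(7,6) = 21.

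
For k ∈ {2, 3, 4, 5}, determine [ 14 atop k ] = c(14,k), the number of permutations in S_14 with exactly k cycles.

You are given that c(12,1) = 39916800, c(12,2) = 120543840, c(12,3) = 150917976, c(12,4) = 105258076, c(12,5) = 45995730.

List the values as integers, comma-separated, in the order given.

r13: T_13,1=12×39916800+0=479001600; T_13,2=12×120543840+39916800=1486442880; T_13,3=12×150917976+120543840=1931559552; T_13,4=12×105258076+150917976=1414014888; T_13,5=12×45995730+105258076=657206836
r14: T_14,2=13×1486442880+479001600=19802759040; T_14,3=13×1931559552+1486442880=26596717056; T_14,4=13×1414014888+1931559552=20313753096; T_14,5=13×657206836+1414014888=9957703756
Read c(14,2) = 19802759040, c(14,3) = 26596717056, c(14,4) = 20313753096, c(14,5) = 9957703756.

19802759040, 26596717056, 20313753096, 9957703756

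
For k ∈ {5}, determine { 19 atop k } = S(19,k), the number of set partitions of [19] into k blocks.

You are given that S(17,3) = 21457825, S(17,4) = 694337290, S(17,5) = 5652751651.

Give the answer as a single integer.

147589284710

@18  (18,4):694337290·4+21457825→2798806985, (18,5):5652751651·5+694337290→28958095545
@19  (19,5):28958095545·5+2798806985→147589284710
Read S(19,5) = 147589284710.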